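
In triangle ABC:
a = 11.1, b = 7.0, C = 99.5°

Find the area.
Two sides and the included angle (SAS): A = ½·a·b·sin(C) = ½·11.1·7.0·sin(99.5°)
sin(99.5°) ≈ 0.986286
A ≈ ½·77.7·0.986286 = 38.85·0.986286 ≈ 38.3172

Area = 38.32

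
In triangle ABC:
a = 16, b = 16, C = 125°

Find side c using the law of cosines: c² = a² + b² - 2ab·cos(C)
c² = 16² + 16² − 2·16·16·cos(125°)
cos(125°) ≈ -0.573576
c² ≈ 256 + 256 − 512·(-0.573576) ≈ 512 + 293.671 ≈ 805.671
c ≈ √805.671 ≈ 28.3843

c = 28.38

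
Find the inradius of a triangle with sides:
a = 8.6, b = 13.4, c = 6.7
r = Area/s where s is the semi-perimeter.
s = (8.6 + 13.4 + 6.7)/2 = 28.7/2 = 14.35
Area = √(s(s−a)(s−b)(s−c)) = √(14.35·5.75·0.95·7.65) ≈ √599.66 ≈ 24.4879
r ≈ 24.4879/14.35 ≈ 1.70648

r = 1.706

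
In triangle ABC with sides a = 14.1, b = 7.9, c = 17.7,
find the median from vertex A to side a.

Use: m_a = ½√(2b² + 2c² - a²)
m_a = ½√(2·7.9² + 2·17.7² − 14.1²) = ½√(2·62.41 + 2·313.29 − 198.81) = ½√(124.82 + 626.58 − 198.81) = ½√552.59
√552.59 ≈ 23.5072, so m_a ≈ 11.7536

m_a = 11.75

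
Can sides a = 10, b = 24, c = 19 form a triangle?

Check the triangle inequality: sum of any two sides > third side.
a + b vs c: 10 + 24 = 34 > 19  ✓
a + c vs b: 10 + 19 = 29 > 24  ✓
b + c vs a: 24 + 19 = 43 > 10  ✓

Yes, triangle inequality satisfied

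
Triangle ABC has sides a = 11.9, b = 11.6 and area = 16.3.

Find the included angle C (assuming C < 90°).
Area = ½·a·b·sin(C)  ⇒  sin(C) = 2·Area/(a·b) = 2·16.3/(11.9·11.6) = 32.6/138.04 ≈ 0.236163
C = arcsin(0.236163) ≈ 13.6602° (taking the acute solution since C < 90°)

C = 13.66°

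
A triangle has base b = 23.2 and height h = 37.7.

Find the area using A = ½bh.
A = ½·b·h = ½·23.2·37.7 = ½·874.64 = 437.32

Area = 437.32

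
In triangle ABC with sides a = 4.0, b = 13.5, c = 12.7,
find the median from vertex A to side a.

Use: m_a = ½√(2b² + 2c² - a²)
m_a = ½√(2·13.5² + 2·12.7² − 4.0²) = ½√(2·182.25 + 2·161.29 − 16) = ½√(364.5 + 322.58 − 16) = ½√671.08
√671.08 ≈ 25.9052, so m_a ≈ 12.9526

m_a = 12.95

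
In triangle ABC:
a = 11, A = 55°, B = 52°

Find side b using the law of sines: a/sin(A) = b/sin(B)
a/sin(A) = b/sin(B)  ⇒  b = a·sin(B)/sin(A) = 11·sin(52°)/sin(55°)
sin(52°) ≈ 0.788011, sin(55°) ≈ 0.819152
b ≈ 11·0.788011/0.819152 ≈ 8.66812/0.819152 ≈ 10.5818

b = 10.58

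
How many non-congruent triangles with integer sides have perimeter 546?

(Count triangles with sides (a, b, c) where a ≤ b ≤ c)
Let a ≤ b ≤ c with a + b + c = 546. The only binding inequality is a + b > c, i.e. 546 − c > c, so c < 546/2; and c ≥ 546/3 since c is the largest side.
So 182 ≤ c ≤ 272. For each c, b runs from ⌈(546 − c)/2⌉ up to c (then a = 546 − b − c satisfies 1 ≤ a ≤ b automatically), giving c − ⌈(546 − c)/2⌉ + 1 choices.
Summing over c: 1 + 2 + 4 + 5 + … + 134 + 136  (91 terms, c = 182, …, 272) = 6211
Check (closed form: nearest integer to p²/48 for even p, (p+3)²/48 for odd p): 546²/48 = 298116/48 ≈ 6210.75 → 6211

6211 triangles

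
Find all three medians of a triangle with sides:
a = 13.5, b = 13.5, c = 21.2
Median formula: m_a = ½√(2b² + 2c² − a²) (and cyclically). a² = 182.25, b² = 182.25, c² = 449.44.
m_a = ½√(2·182.25 + 2·449.44 − 182.25) = ½√1081.13 ≈ ½·32.8805 ≈ 16.4403
m_b = ½√(2·182.25 + 2·449.44 − 182.25) = ½√1081.13 ≈ ½·32.8805 ≈ 16.4403
m_c = ½√(2·182.25 + 2·182.25 − 449.44) = ½√279.56 ≈ ½·16.72 ≈ 8.36002

m_a = 16.44, m_b = 16.44, m_c = 8.36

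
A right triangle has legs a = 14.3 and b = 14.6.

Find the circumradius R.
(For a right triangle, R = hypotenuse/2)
Hypotenuse c = √(a² + b²) = √(204.49 + 213.16) = √417.65 ≈ 20.4365
R = c/2 ≈ 20.4365/2 ≈ 10.2182

R = 10.22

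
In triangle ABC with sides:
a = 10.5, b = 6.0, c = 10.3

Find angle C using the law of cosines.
c² = a² + b² − 2ab·cos(C)  ⇒  cos(C) = (a² + b² − c²)/(2ab)
cos(C) = (10.5² + 6.0² − 10.3²)/(2·10.5·6.0) = (110.25 + 36 − 106.09)/126 = 40.16/126 ≈ 0.31873
C = arccos(0.31873) ≈ 71.4139°

C = 71.41°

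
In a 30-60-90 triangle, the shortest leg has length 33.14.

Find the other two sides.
In a 30-60-90 triangle the sides are in ratio 1 : √3 : 2 (short leg : long leg : hypotenuse).
Long leg = 33.14·√3 ≈ 33.14·1.73205 ≈ 57.4002
Hypotenuse = 2·33.14 = 66.28

Long leg = 33.14√3 = 57.4, Hypotenuse = 66.28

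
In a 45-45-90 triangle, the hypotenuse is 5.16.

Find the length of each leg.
In a 45-45-90 triangle hypotenuse = leg·√2, so leg = hypotenuse/√2.
Leg = 5.16/√2 ≈ 5.16/1.41421 ≈ 3.64867

Each leg = 3.649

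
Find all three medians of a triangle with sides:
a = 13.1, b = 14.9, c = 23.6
Median formula: m_a = ½√(2b² + 2c² − a²) (and cyclically). a² = 171.61, b² = 222.01, c² = 556.96.
m_a = ½√(2·222.01 + 2·556.96 − 171.61) = ½√1386.33 ≈ ½·37.2335 ≈ 18.6167
m_b = ½√(2·171.61 + 2·556.96 − 222.01) = ½√1235.13 ≈ ½·35.1444 ≈ 17.5722
m_c = ½√(2·171.61 + 2·222.01 − 556.96) = ½√230.28 ≈ ½·15.175 ≈ 7.58749

m_a = 18.62, m_b = 17.57, m_c = 7.587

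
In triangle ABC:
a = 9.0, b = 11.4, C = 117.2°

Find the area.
Two sides and the included angle (SAS): A = ½·a·b·sin(C) = ½·9.0·11.4·sin(117.2°)
sin(117.2°) ≈ 0.889416
A ≈ ½·102.6·0.889416 = 51.3·0.889416 ≈ 45.6271

Area = 45.63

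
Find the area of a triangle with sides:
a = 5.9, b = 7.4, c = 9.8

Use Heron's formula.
s = (5.9 + 7.4 + 9.8)/2 = 23.1/2 = 11.55
s − a = 5.65, s − b = 4.15, s − c = 1.75
s(s−a)(s−b)(s−c) = 11.55·5.65·4.15·1.75 ≈ 473.933
Area = √473.933 ≈ 21.77

Area = 21.77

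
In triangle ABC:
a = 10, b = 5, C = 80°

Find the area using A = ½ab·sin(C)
A = ½·a·b·sin(C) = ½·10·5·sin(80°)
sin(80°) ≈ 0.984808
A ≈ ½·50·0.984808 = 25·0.984808 ≈ 24.6202

Area = 24.62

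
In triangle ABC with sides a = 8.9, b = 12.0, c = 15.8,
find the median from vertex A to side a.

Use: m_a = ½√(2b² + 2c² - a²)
m_a = ½√(2·12.0² + 2·15.8² − 8.9²) = ½√(2·144 + 2·249.64 − 79.21) = ½√(288 + 499.28 − 79.21) = ½√708.07
√708.07 ≈ 26.6096, so m_a ≈ 13.3048

m_a = 13.3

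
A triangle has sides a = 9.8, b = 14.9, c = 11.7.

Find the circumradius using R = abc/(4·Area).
First find the area with Heron's formula.
s = (9.8 + 14.9 + 11.7)/2 = 18.2
Area = √(s(s−a)(s−b)(s−c)) = √(18.2·8.4·3.3·6.5) ≈ √3279.28 ≈ 57.265
abc = 9.8·14.9·11.7 = 1708.434
R = abc/(4·Area) ≈ 1708.434/(4·57.265) = 1708.434/229.06 ≈ 7.45846

R = 7.458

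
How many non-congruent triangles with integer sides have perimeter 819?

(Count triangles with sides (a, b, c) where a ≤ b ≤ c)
Let a ≤ b ≤ c with a + b + c = 819. The only binding inequality is a + b > c, i.e. 819 − c > c, so c < 819/2; and c ≥ 819/3 since c is the largest side.
So 273 ≤ c ≤ 409. For each c, b runs from ⌈(819 − c)/2⌉ up to c (then a = 819 − b − c satisfies 1 ≤ a ≤ b automatically), giving c − ⌈(819 − c)/2⌉ + 1 choices.
Summing over c: 1 + 2 + 4 + 5 + … + 203 + 205  (137 terms, c = 273, …, 409) = 14077
Check (closed form: nearest integer to p²/48 for even p, (p+3)²/48 for odd p): (819+3)²/48 = 822²/48 = 675684/48 ≈ 14076.75 → 14077

14077 triangles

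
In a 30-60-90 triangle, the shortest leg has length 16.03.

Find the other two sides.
In a 30-60-90 triangle the sides are in ratio 1 : √3 : 2 (short leg : long leg : hypotenuse).
Long leg = 16.03·√3 ≈ 16.03·1.73205 ≈ 27.7648
Hypotenuse = 2·16.03 = 32.06

Long leg = 16.03√3 = 27.76, Hypotenuse = 32.06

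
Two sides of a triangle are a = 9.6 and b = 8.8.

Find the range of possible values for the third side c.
Triangle inequality: |a − b| < c < a + b
|a − b| = |9.6 − 8.8| = 0.8
a + b = 9.6 + 8.8 = 18.4

0.8 < c < 18.4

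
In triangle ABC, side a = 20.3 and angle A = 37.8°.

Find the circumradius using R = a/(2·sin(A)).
R = a/(2·sin(A)) = 20.3/(2·sin(37.8°))
sin(37.8°) ≈ 0.612907
R ≈ 20.3/(2·0.612907) = 20.3/1.22581 ≈ 16.5604

R = 16.56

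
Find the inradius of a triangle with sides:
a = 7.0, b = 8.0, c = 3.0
r = Area/s where s is the semi-perimeter.
s = (7.0 + 8.0 + 3.0)/2 = 18/2 = 9
Area = √(s(s−a)(s−b)(s−c)) = √(9·2·1·6) ≈ √108 ≈ 10.3923
r ≈ 10.3923/9 ≈ 1.1547

r = 1.155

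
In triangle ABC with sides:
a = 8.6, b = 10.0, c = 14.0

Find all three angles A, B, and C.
Law of cosines for each angle (a² = 73.96, b² = 100, c² = 196):
cos(A) = (b² + c² − a²)/(2bc) = (100 + 196 − 73.96)/(2·10.0·14.0) = 222.04/280 ≈ 0.793  ⇒  A ≈ 37.5332°
cos(B) = (a² + c² − b²)/(2ac) = (73.96 + 196 − 100)/(2·8.6·14.0) = 169.96/240.8 ≈ 0.705814  ⇒  B ≈ 45.1047°
cos(C) = (a² + b² − c²)/(2ab) = (73.96 + 100 − 196)/(2·8.6·10.0) = -22.04/172 ≈ -0.12814  ⇒  C ≈ 97.3621°
Check: A + B + C ≈ 180°

A = 37.53°, B = 45.1°, C = 97.36°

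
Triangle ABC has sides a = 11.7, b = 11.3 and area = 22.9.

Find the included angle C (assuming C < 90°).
Area = ½·a·b·sin(C)  ⇒  sin(C) = 2·Area/(a·b) = 2·22.9/(11.7·11.3) = 45.8/132.21 ≈ 0.346419
C = arcsin(0.346419) ≈ 20.2684° (taking the acute solution since C < 90°)

C = 20.27°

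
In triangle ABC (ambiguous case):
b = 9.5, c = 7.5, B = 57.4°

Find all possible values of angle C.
b/sin(B) = c/sin(C)  ⇒  sin(C) = c·sin(B)/b = 7.5·sin(57.4°)/9.5
sin(57.4°) ≈ 0.842452
sin(C) ≈ 7.5·0.842452/9.5 ≈ 6.31839/9.5 ≈ 0.665094
Candidate 1: C₁ = arcsin(0.665094) ≈ 41.6895°  →  A = 180° − 57.4° − 41.6895° ≈ 80.9105° > 0, valid
Candidate 2: C₂ = 180° − C₁ ≈ 138.31°  →  A = 180° − 57.4° − 138.31° ≈ -15.7105° ≤ 0, not a valid triangle

C = 41.69° (one solution)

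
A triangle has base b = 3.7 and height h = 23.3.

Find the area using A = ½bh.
A = ½·b·h = ½·3.7·23.3 = ½·86.21 = 43.105

Area = 43.105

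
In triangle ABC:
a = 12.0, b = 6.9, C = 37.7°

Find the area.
Two sides and the included angle (SAS): A = ½·a·b·sin(C) = ½·12.0·6.9·sin(37.7°)
sin(37.7°) ≈ 0.611527
A ≈ ½·82.8·0.611527 = 41.4·0.611527 ≈ 25.3172

Area = 25.32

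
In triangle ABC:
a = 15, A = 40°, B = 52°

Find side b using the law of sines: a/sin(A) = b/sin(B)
a/sin(A) = b/sin(B)  ⇒  b = a·sin(B)/sin(A) = 15·sin(52°)/sin(40°)
sin(52°) ≈ 0.788011, sin(40°) ≈ 0.642788
b ≈ 15·0.788011/0.642788 ≈ 11.8202/0.642788 ≈ 18.3889

b = 18.39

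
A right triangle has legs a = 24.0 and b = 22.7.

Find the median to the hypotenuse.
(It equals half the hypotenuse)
Hypotenuse c = √(a² + b²) = √(576 + 515.29) = √1091.29 ≈ 33.0347
Median to hypotenuse = c/2 ≈ 33.0347/2 ≈ 16.5173

Median = 16.52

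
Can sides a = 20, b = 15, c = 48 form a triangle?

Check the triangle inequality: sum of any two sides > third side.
a + b vs c: 20 + 15 = 35 ≤ 48  ✗
a + c vs b: 20 + 48 = 68 > 15  ✓
b + c vs a: 15 + 48 = 63 > 20  ✓

No: 20 + 15 = 35 is not > 48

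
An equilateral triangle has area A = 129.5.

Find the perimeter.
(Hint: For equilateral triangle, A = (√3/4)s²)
A = (√3/4)s²  ⇒  s² = 4A/√3 = 4·129.5/√3 = 518/1.73205 ≈ 299.067
s ≈ √299.067 ≈ 17.2936
Perimeter = 3s ≈ 3·17.2936 ≈ 51.8807

Perimeter = 51.88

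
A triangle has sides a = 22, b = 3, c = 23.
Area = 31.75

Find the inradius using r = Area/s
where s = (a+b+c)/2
s = (22 + 3 + 23)/2 = 48/2 = 24
r = Area/s = 31.75/24 ≈ 1.32292

r = 1.323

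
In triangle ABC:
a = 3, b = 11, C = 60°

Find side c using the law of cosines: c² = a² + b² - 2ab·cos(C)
c² = 3² + 11² − 2·3·11·cos(60°)
cos(60°) ≈ 0.5
c² ≈ 9 + 121 − 66·(0.5) ≈ 130 − 33 ≈ 97
c ≈ √97 ≈ 9.84886

c = 9.849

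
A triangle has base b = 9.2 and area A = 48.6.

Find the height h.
A = ½·b·h  ⇒  h = 2A/b = 2·48.6/9.2 = 97.2/9.2 ≈ 10.5652

h = 10.57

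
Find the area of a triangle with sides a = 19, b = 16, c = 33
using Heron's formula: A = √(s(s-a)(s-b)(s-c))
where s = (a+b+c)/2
s = (19 + 16 + 33)/2 = 68/2 = 34
s − a = 15, s − b = 18, s − c = 1
s(s−a)(s−b)(s−c) = 34·15·18·1 = 9180
Area = √9180 ≈ 95.8123

s = 34.0, Area = 95.81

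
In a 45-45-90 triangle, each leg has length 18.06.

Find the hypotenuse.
In a 45-45-90 triangle the sides are in ratio 1 : 1 : √2, so hypotenuse = leg·√2.
Hypotenuse = 18.06·√2 ≈ 18.06·1.41421 ≈ 25.5407

Hypotenuse = 18.06√2 = 25.54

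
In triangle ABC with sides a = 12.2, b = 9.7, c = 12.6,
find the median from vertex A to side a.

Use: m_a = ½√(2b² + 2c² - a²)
m_a = ½√(2·9.7² + 2·12.6² − 12.2²) = ½√(2·94.09 + 2·158.76 − 148.84) = ½√(188.18 + 317.52 − 148.84) = ½√356.86
√356.86 ≈ 18.8907, so m_a ≈ 9.44537

m_a = 9.445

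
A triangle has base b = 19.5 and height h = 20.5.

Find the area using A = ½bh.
A = ½·b·h = ½·19.5·20.5 = ½·399.75 = 199.875

Area = 199.875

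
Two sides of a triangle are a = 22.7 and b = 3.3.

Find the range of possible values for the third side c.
Triangle inequality: |a − b| < c < a + b
|a − b| = |22.7 − 3.3| = 19.4
a + b = 22.7 + 3.3 = 26

19.4 < c < 26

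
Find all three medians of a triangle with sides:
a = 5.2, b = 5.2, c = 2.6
Median formula: m_a = ½√(2b² + 2c² − a²) (and cyclically). a² = 27.04, b² = 27.04, c² = 6.76.
m_a = ½√(2·27.04 + 2·6.76 − 27.04) = ½√40.56 ≈ ½·6.36867 ≈ 3.18434
m_b = ½√(2·27.04 + 2·6.76 − 27.04) = ½√40.56 ≈ ½·6.36867 ≈ 3.18434
m_c = ½√(2·27.04 + 2·27.04 − 6.76) = ½√101.4 ≈ ½·10.0698 ≈ 5.03488

m_a = 3.184, m_b = 3.184, m_c = 5.035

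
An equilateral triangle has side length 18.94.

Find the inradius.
r = Area/s with s the semi-perimeter.
Area = (√3/4)·18.94² = (√3/4)·358.7236 ≈ 0.433013·358.7236 ≈ 155.332
s = 3·18.94/2 = 28.41
r ≈ 155.332/28.41 ≈ 5.46751
(Equivalently r = side/(2√3) = 18.94/3.4641 ≈ 5.46751.)

r = 5.468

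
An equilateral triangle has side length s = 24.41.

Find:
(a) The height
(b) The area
(a) The height splits the triangle into two 30-60-90 halves: h = s·√3/2 = 24.41·1.73205/2 ≈ 42.2794/2 ≈ 21.1397
(b) Area = (√3/4)·s² = (√3/4)·24.41² = (√3/4)·595.8481 ≈ 0.433013·595.8481 ≈ 258.01

Height = 21.14, Area = 258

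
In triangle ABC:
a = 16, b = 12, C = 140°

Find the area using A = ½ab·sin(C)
A = ½·a·b·sin(C) = ½·16·12·sin(140°)
sin(140°) ≈ 0.642788
A ≈ ½·192·0.642788 = 96·0.642788 ≈ 61.7076

Area = 61.71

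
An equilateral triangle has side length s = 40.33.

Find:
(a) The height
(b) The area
(a) The height splits the triangle into two 30-60-90 halves: h = s·√3/2 = 40.33·1.73205/2 ≈ 69.8536/2 ≈ 34.9268
(b) Area = (√3/4)·s² = (√3/4)·40.33² = (√3/4)·1626.5089 ≈ 0.433013·1626.5089 ≈ 704.299

Height = 34.93, Area = 704.3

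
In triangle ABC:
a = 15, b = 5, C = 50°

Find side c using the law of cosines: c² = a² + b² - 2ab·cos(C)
c² = 15² + 5² − 2·15·5·cos(50°)
cos(50°) ≈ 0.642788
c² ≈ 225 + 25 − 150·(0.642788) ≈ 250 − 96.4181 ≈ 153.582
c ≈ √153.582 ≈ 12.3928

c = 12.39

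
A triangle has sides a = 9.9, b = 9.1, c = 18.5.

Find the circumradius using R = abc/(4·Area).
First find the area with Heron's formula.
s = (9.9 + 9.1 + 18.5)/2 = 18.75
Area = √(s(s−a)(s−b)(s−c)) = √(18.75·8.85·9.65·0.25) ≈ √400.324 ≈ 20.0081
abc = 9.9·9.1·18.5 = 1666.665
R = abc/(4·Area) ≈ 1666.665/(4·20.0081) = 1666.665/80.0324 ≈ 20.8249

R = 20.82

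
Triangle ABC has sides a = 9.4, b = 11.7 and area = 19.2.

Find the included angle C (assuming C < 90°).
Area = ½·a·b·sin(C)  ⇒  sin(C) = 2·Area/(a·b) = 2·19.2/(9.4·11.7) = 38.4/109.98 ≈ 0.349154
C = arcsin(0.349154) ≈ 20.4356° (taking the acute solution since C < 90°)

C = 20.44°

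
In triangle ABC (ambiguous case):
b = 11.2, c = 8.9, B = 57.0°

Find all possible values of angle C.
b/sin(B) = c/sin(C)  ⇒  sin(C) = c·sin(B)/b = 8.9·sin(57.0°)/11.2
sin(57.0°) ≈ 0.838671
sin(C) ≈ 8.9·0.838671/11.2 ≈ 7.46417/11.2 ≈ 0.666444
Candidate 1: C₁ = arcsin(0.666444) ≈ 41.7932°  →  A = 180° − 57.0° − 41.7932° ≈ 81.2068° > 0, valid
Candidate 2: C₂ = 180° − C₁ ≈ 138.207°  →  A = 180° − 57.0° − 138.207° ≈ -15.2068° ≤ 0, not a valid triangle

C = 41.79° (one solution)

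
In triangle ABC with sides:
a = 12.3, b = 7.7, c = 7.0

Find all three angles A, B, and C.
Law of cosines for each angle (a² = 151.29, b² = 59.29, c² = 49):
cos(A) = (b² + c² − a²)/(2bc) = (59.29 + 49 − 151.29)/(2·7.7·7.0) = -43/107.8 ≈ -0.398887  ⇒  A ≈ 113.509°
cos(B) = (a² + c² − b²)/(2ac) = (151.29 + 49 − 59.29)/(2·12.3·7.0) = 141/172.2 ≈ 0.818815  ⇒  B ≈ 35.0336°
cos(C) = (a² + b² − c²)/(2ab) = (151.29 + 59.29 − 49)/(2·12.3·7.7) = 161.58/189.42 ≈ 0.853025  ⇒  C ≈ 31.4578°
Check: A + B + C ≈ 180°

A = 113.5°, B = 35.03°, C = 31.46°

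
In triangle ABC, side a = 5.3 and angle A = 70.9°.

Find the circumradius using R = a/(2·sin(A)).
R = a/(2·sin(A)) = 5.3/(2·sin(70.9°))
sin(70.9°) ≈ 0.944949
R ≈ 5.3/(2·0.944949) = 5.3/1.8899 ≈ 2.80438

R = 2.804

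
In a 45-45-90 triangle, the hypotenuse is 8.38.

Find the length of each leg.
In a 45-45-90 triangle hypotenuse = leg·√2, so leg = hypotenuse/√2.
Leg = 8.38/√2 ≈ 8.38/1.41421 ≈ 5.92555

Each leg = 5.926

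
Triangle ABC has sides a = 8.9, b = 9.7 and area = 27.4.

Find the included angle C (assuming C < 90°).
Area = ½·a·b·sin(C)  ⇒  sin(C) = 2·Area/(a·b) = 2·27.4/(8.9·9.7) = 54.8/86.33 ≈ 0.634774
C = arcsin(0.634774) ≈ 39.4032° (taking the acute solution since C < 90°)

C = 39.4°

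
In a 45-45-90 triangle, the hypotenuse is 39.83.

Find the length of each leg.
In a 45-45-90 triangle hypotenuse = leg·√2, so leg = hypotenuse/√2.
Leg = 39.83/√2 ≈ 39.83/1.41421 ≈ 28.1641

Each leg = 28.16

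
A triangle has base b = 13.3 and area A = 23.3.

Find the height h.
A = ½·b·h  ⇒  h = 2A/b = 2·23.3/13.3 = 46.6/13.3 ≈ 3.50376

h = 3.504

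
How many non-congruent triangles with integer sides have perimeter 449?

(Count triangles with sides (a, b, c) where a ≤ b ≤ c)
Let a ≤ b ≤ c with a + b + c = 449. The only binding inequality is a + b > c, i.e. 449 − c > c, so c < 449/2; and c ≥ 449/3 since c is the largest side.
So 150 ≤ c ≤ 224. For each c, b runs from ⌈(449 − c)/2⌉ up to c (then a = 449 − b − c satisfies 1 ≤ a ≤ b automatically), giving c − ⌈(449 − c)/2⌉ + 1 choices.
Summing over c: 1 + 3 + 4 + 6 + … + 111 + 112  (75 terms, c = 150, …, 224) = 4256
Check (closed form: nearest integer to p²/48 for even p, (p+3)²/48 for odd p): (449+3)²/48 = 452²/48 = 204304/48 ≈ 4256.33 → 4256

4256 triangles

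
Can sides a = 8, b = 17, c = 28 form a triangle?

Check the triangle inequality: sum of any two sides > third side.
a + b vs c: 8 + 17 = 25 ≤ 28  ✗
a + c vs b: 8 + 28 = 36 > 17  ✓
b + c vs a: 17 + 28 = 45 > 8  ✓

No: 8 + 17 = 25 is not > 28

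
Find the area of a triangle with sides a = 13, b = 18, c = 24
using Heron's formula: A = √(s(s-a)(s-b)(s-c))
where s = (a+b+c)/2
s = (13 + 18 + 24)/2 = 55/2 = 27.5
s − a = 14.5, s − b = 9.5, s − c = 3.5
s(s−a)(s−b)(s−c) = 27.5·14.5·9.5·3.5 = 13258.4375
Area = √13258.4375 ≈ 115.145

s = 27.5, Area = 115.1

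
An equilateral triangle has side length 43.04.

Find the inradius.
r = Area/s with s the semi-perimeter.
Area = (√3/4)·43.04² = (√3/4)·1852.4416 ≈ 0.433013·1852.4416 ≈ 802.131
s = 3·43.04/2 = 64.56
r ≈ 802.131/64.56 ≈ 12.4246
(Equivalently r = side/(2√3) = 43.04/3.4641 ≈ 12.4246.)

r = 12.42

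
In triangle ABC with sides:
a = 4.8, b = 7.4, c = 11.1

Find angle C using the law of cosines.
c² = a² + b² − 2ab·cos(C)  ⇒  cos(C) = (a² + b² − c²)/(2ab)
cos(C) = (4.8² + 7.4² − 11.1²)/(2·4.8·7.4) = (23.04 + 54.76 − 123.21)/71.04 = -45.41/71.04 ≈ -0.639217
C = arccos(-0.639217) ≈ 129.733°

C = 129.7°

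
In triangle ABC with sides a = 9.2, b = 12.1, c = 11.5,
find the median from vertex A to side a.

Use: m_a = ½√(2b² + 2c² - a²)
m_a = ½√(2·12.1² + 2·11.5² − 9.2²) = ½√(2·146.41 + 2·132.25 − 84.64) = ½√(292.82 + 264.5 − 84.64) = ½√472.68
√472.68 ≈ 21.7412, so m_a ≈ 10.8706

m_a = 10.87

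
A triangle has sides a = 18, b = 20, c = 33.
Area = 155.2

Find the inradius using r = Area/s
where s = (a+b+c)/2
s = (18 + 20 + 33)/2 = 71/2 = 35.5
r = Area/s = 155.2/35.5 ≈ 4.37183

r = 4.372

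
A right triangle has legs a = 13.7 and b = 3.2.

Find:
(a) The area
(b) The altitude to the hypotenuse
(a) The legs are perpendicular, so Area = ½·a·b = ½·13.7·3.2 = ½·43.84 = 21.92
(b) Hypotenuse c = √(a² + b²) = √(187.69 + 10.24) = √197.93 ≈ 14.0688
    Area = ½·c·h_c  ⇒  h_c = 2·Area/c = 43.84/14.0688 ≈ 3.11612

Area = 21.92, h_c = 3.116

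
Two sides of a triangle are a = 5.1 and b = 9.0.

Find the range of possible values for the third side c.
Triangle inequality: |a − b| < c < a + b
|a − b| = |5.1 − 9.0| = 3.9
a + b = 5.1 + 9.0 = 14.1

3.9 < c < 14.1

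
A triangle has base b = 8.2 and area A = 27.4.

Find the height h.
A = ½·b·h  ⇒  h = 2A/b = 2·27.4/8.2 = 54.8/8.2 ≈ 6.68293

h = 6.683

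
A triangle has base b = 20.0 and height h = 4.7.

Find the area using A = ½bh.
A = ½·b·h = ½·20.0·4.7 = ½·94 = 47

Area = 47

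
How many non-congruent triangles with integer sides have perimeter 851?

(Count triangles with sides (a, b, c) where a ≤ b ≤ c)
Let a ≤ b ≤ c with a + b + c = 851. The only binding inequality is a + b > c, i.e. 851 − c > c, so c < 851/2; and c ≥ 851/3 since c is the largest side.
So 284 ≤ c ≤ 425. For each c, b runs from ⌈(851 − c)/2⌉ up to c (then a = 851 − b − c satisfies 1 ≤ a ≤ b automatically), giving c − ⌈(851 − c)/2⌉ + 1 choices.
Summing over c: 1 + 3 + 4 + 6 + … + 211 + 213  (142 terms, c = 284, …, 425) = 15194
Check (closed form: nearest integer to p²/48 for even p, (p+3)²/48 for odd p): (851+3)²/48 = 854²/48 = 729316/48 ≈ 15194.08 → 15194

15194 triangles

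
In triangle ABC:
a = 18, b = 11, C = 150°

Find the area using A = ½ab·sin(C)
A = ½·a·b·sin(C) = ½·18·11·sin(150°)
sin(150°) ≈ 0.5
A ≈ ½·198·0.5 = 99·0.5 ≈ 49.5

Area = 49.5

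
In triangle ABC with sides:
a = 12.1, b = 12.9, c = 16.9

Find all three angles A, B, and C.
Law of cosines for each angle (a² = 146.41, b² = 166.41, c² = 285.61):
cos(A) = (b² + c² − a²)/(2bc) = (166.41 + 285.61 − 146.41)/(2·12.9·16.9) = 305.61/436.02 ≈ 0.700908  ⇒  A ≈ 45.5001°
cos(B) = (a² + c² − b²)/(2ac) = (146.41 + 285.61 − 166.41)/(2·12.1·16.9) = 265.61/408.98 ≈ 0.649445  ⇒  B ≈ 49.5002°
cos(C) = (a² + b² − c²)/(2ab) = (146.41 + 166.41 − 285.61)/(2·12.1·12.9) = 27.21/312.18 ≈ 0.0871613  ⇒  C ≈ 84.9997°
Check: A + B + C ≈ 180°

A = 45.5°, B = 49.5°, C = 85°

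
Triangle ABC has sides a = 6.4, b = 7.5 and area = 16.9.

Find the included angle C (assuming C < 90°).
Area = ½·a·b·sin(C)  ⇒  sin(C) = 2·Area/(a·b) = 2·16.9/(6.4·7.5) = 33.8/48 ≈ 0.704167
C = arcsin(0.704167) ≈ 44.7623° (taking the acute solution since C < 90°)

C = 44.76°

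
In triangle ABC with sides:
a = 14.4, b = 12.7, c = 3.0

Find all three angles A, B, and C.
Law of cosines for each angle (a² = 207.36, b² = 161.29, c² = 9):
cos(A) = (b² + c² − a²)/(2bc) = (161.29 + 9 − 207.36)/(2·12.7·3.0) = -37.07/76.2 ≈ -0.486483  ⇒  A ≈ 119.11°
cos(B) = (a² + c² − b²)/(2ac) = (207.36 + 9 − 161.29)/(2·14.4·3.0) = 55.07/86.4 ≈ 0.637384  ⇒  B ≈ 50.403°
cos(C) = (a² + b² − c²)/(2ab) = (207.36 + 161.29 − 9)/(2·14.4·12.7) = 359.65/365.76 ≈ 0.983295  ⇒  C ≈ 10.4874°
Check: A + B + C ≈ 180°

A = 119.1°, B = 50.4°, C = 10.49°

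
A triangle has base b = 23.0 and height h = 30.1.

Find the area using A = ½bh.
A = ½·b·h = ½·23.0·30.1 = ½·692.3 = 346.15

Area = 346.15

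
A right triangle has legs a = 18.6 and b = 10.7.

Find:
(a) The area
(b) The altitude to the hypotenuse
(a) The legs are perpendicular, so Area = ½·a·b = ½·18.6·10.7 = ½·199.02 = 99.51
(b) Hypotenuse c = √(a² + b²) = √(345.96 + 114.49) = √460.45 ≈ 21.4581
    Area = ½·c·h_c  ⇒  h_c = 2·Area/c = 199.02/21.4581 ≈ 9.27482

Area = 99.51, h_c = 9.275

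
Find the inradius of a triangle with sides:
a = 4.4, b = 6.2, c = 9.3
r = Area/s where s is the semi-perimeter.
s = (4.4 + 6.2 + 9.3)/2 = 19.9/2 = 9.95
Area = √(s(s−a)(s−b)(s−c)) = √(9.95·5.55·3.75·0.65) ≈ √134.605 ≈ 11.6019
r ≈ 11.6019/9.95 ≈ 1.16602

r = 1.166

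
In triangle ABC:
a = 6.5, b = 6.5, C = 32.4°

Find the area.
Two sides and the included angle (SAS): A = ½·a·b·sin(C) = ½·6.5·6.5·sin(32.4°)
sin(32.4°) ≈ 0.535827
A ≈ ½·42.25·0.535827 = 21.125·0.535827 ≈ 11.3193

Area = 11.32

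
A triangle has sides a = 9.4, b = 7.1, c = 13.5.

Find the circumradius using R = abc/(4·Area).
First find the area with Heron's formula.
s = (9.4 + 7.1 + 13.5)/2 = 15
Area = √(s(s−a)(s−b)(s−c)) = √(15·5.6·7.9·1.5) ≈ √995.4 ≈ 31.55
abc = 9.4·7.1·13.5 = 900.99
R = abc/(4·Area) ≈ 900.99/(4·31.55) = 900.99/126.2 ≈ 7.13939

R = 7.139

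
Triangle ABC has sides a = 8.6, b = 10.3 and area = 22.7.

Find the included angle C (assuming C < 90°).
Area = ½·a·b·sin(C)  ⇒  sin(C) = 2·Area/(a·b) = 2·22.7/(8.6·10.3) = 45.4/88.58 ≈ 0.512531
C = arcsin(0.512531) ≈ 30.8326° (taking the acute solution since C < 90°)

C = 30.83°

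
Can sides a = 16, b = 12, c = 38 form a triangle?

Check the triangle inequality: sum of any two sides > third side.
a + b vs c: 16 + 12 = 28 ≤ 38  ✗
a + c vs b: 16 + 38 = 54 > 12  ✓
b + c vs a: 12 + 38 = 50 > 16  ✓

No: 16 + 12 = 28 is not > 38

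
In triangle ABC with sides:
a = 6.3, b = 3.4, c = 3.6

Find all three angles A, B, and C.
Law of cosines for each angle (a² = 39.69, b² = 11.56, c² = 12.96):
cos(A) = (b² + c² − a²)/(2bc) = (11.56 + 12.96 − 39.69)/(2·3.4·3.6) = -15.17/24.48 ≈ -0.61969  ⇒  A ≈ 128.293°
cos(B) = (a² + c² − b²)/(2ac) = (39.69 + 12.96 − 11.56)/(2·6.3·3.6) = 41.09/45.36 ≈ 0.905864  ⇒  B ≈ 25.0601°
cos(C) = (a² + b² − c²)/(2ab) = (39.69 + 11.56 − 12.96)/(2·6.3·3.4) = 38.29/42.84 ≈ 0.893791  ⇒  C ≈ 26.6465°
Check: A + B + C ≈ 180°

A = 128.3°, B = 25.06°, C = 26.65°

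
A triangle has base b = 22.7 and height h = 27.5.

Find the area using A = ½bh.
A = ½·b·h = ½·22.7·27.5 = ½·624.25 = 312.125

Area = 312.125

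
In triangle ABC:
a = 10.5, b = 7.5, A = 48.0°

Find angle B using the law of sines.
a/sin(A) = b/sin(B)  ⇒  sin(B) = b·sin(A)/a = 7.5·sin(48.0°)/10.5
sin(48.0°) ≈ 0.743145
sin(B) ≈ 7.5·0.743145/10.5 ≈ 5.57359/10.5 ≈ 0.530818
B = arcsin(0.530818) ≈ 32.0607°
(Since b ≤ a we need B ≤ A, so the obtuse alternative 180° − 32.0607° ≈ 147.939° is rejected.)

B = 32.06°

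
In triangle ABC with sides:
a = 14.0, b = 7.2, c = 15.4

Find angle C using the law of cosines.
c² = a² + b² − 2ab·cos(C)  ⇒  cos(C) = (a² + b² − c²)/(2ab)
cos(C) = (14.0² + 7.2² − 15.4²)/(2·14.0·7.2) = (196 + 51.84 − 237.16)/201.6 = 10.68/201.6 ≈ 0.0529762
C = arccos(0.0529762) ≈ 86.9633°

C = 86.96°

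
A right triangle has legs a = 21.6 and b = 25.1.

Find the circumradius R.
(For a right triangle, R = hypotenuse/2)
Hypotenuse c = √(a² + b²) = √(466.56 + 630.01) = √1096.57 ≈ 33.1145
R = c/2 ≈ 33.1145/2 ≈ 16.5572

R = 16.56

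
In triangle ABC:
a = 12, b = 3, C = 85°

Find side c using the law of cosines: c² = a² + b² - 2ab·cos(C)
c² = 12² + 3² − 2·12·3·cos(85°)
cos(85°) ≈ 0.0871557
c² ≈ 144 + 9 − 72·(0.0871557) ≈ 153 − 6.27521 ≈ 146.725
c ≈ √146.725 ≈ 12.113

c = 12.11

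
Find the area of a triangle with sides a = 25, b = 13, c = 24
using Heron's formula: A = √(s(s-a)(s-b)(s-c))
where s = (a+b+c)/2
s = (25 + 13 + 24)/2 = 62/2 = 31
s − a = 6, s − b = 18, s − c = 7
s(s−a)(s−b)(s−c) = 31·6·18·7 = 23436
Area = √23436 ≈ 153.088

s = 31.0, Area = 153.1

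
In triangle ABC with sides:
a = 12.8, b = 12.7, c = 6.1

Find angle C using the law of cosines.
c² = a² + b² − 2ab·cos(C)  ⇒  cos(C) = (a² + b² − c²)/(2ab)
cos(C) = (12.8² + 12.7² − 6.1²)/(2·12.8·12.7) = (163.84 + 161.29 − 37.21)/325.12 = 287.92/325.12 ≈ 0.885581
C = arccos(0.885581) ≈ 27.6769°

C = 27.68°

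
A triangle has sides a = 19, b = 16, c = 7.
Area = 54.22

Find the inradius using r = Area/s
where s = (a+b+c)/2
s = (19 + 16 + 7)/2 = 42/2 = 21
r = Area/s = 54.22/21 ≈ 2.5819

r = 2.582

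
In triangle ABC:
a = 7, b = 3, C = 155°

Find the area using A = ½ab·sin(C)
A = ½·a·b·sin(C) = ½·7·3·sin(155°)
sin(155°) ≈ 0.422618
A ≈ ½·21·0.422618 = 10.5·0.422618 ≈ 4.43749

Area = 4.437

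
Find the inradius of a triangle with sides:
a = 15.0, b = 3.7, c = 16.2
r = Area/s where s is the semi-perimeter.
s = (15.0 + 3.7 + 16.2)/2 = 34.9/2 = 17.45
Area = √(s(s−a)(s−b)(s−c)) = √(17.45·2.45·13.75·1.25) ≈ √734.809 ≈ 27.1074
r ≈ 27.1074/17.45 ≈ 1.55343

r = 1.553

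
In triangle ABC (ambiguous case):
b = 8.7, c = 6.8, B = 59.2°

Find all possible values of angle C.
b/sin(B) = c/sin(C)  ⇒  sin(C) = c·sin(B)/b = 6.8·sin(59.2°)/8.7
sin(59.2°) ≈ 0.85896
sin(C) ≈ 6.8·0.85896/8.7 ≈ 5.84093/8.7 ≈ 0.671371
Candidate 1: C₁ = arcsin(0.671371) ≈ 42.173°  →  A = 180° − 59.2° − 42.173° ≈ 78.627° > 0, valid
Candidate 2: C₂ = 180° − C₁ ≈ 137.827°  →  A = 180° − 59.2° − 137.827° ≈ -17.027° ≤ 0, not a valid triangle

C = 42.17° (one solution)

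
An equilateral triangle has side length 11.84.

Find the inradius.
r = Area/s with s the semi-perimeter.
Area = (√3/4)·11.84² = (√3/4)·140.1856 ≈ 0.433013·140.1856 ≈ 60.7021
s = 3·11.84/2 = 17.76
r ≈ 60.7021/17.76 ≈ 3.41791
(Equivalently r = side/(2√3) = 11.84/3.4641 ≈ 3.41791.)

r = 3.418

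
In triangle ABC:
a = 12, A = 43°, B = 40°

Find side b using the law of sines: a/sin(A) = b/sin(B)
a/sin(A) = b/sin(B)  ⇒  b = a·sin(B)/sin(A) = 12·sin(40°)/sin(43°)
sin(40°) ≈ 0.642788, sin(43°) ≈ 0.681998
b ≈ 12·0.642788/0.681998 ≈ 7.71345/0.681998 ≈ 11.3101

b = 11.31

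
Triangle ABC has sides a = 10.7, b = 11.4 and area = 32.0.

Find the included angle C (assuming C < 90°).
Area = ½·a·b·sin(C)  ⇒  sin(C) = 2·Area/(a·b) = 2·32.0/(10.7·11.4) = 64/121.98 ≈ 0.524676
C = arcsin(0.524676) ≈ 31.6464° (taking the acute solution since C < 90°)

C = 31.65°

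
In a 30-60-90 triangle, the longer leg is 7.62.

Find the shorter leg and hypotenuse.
In a 30-60-90 triangle the sides are in ratio 1 : √3 : 2, so short leg = long leg/√3 and hypotenuse = 2·(short leg).
Short leg = 7.62/√3 ≈ 7.62/1.73205 ≈ 4.39941
Hypotenuse = 2·4.39941 ≈ 8.79882

Short leg = 4.399, Hypotenuse = 8.799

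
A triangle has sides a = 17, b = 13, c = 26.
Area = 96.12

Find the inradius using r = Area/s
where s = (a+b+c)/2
s = (17 + 13 + 26)/2 = 56/2 = 28
r = Area/s = 96.12/28 ≈ 3.43286

r = 3.433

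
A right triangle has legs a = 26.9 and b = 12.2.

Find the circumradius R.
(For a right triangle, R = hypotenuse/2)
Hypotenuse c = √(a² + b²) = √(723.61 + 148.84) = √872.45 ≈ 29.5373
R = c/2 ≈ 29.5373/2 ≈ 14.7686

R = 14.77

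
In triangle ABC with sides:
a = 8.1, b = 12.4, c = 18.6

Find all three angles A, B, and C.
Law of cosines for each angle (a² = 65.61, b² = 153.76, c² = 345.96):
cos(A) = (b² + c² − a²)/(2bc) = (153.76 + 345.96 − 65.61)/(2·12.4·18.6) = 434.11/461.28 ≈ 0.941099  ⇒  A ≈ 19.7631°
cos(B) = (a² + c² − b²)/(2ac) = (65.61 + 345.96 − 153.76)/(2·8.1·18.6) = 257.81/301.32 ≈ 0.855602  ⇒  B ≈ 31.1737°
cos(C) = (a² + b² − c²)/(2ab) = (65.61 + 153.76 − 345.96)/(2·8.1·12.4) = -126.59/200.88 ≈ -0.630177  ⇒  C ≈ 129.063°
Check: A + B + C ≈ 180°

A = 19.76°, B = 31.17°, C = 129.1°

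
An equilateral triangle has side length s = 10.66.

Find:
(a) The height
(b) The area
(a) The height splits the triangle into two 30-60-90 halves: h = s·√3/2 = 10.66·1.73205/2 ≈ 18.4637/2 ≈ 9.23183
(b) Area = (√3/4)·s² = (√3/4)·10.66² = (√3/4)·113.6356 ≈ 0.433013·113.6356 ≈ 49.2057

Height = 9.232, Area = 49.21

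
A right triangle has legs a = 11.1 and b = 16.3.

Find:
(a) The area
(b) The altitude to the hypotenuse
(a) The legs are perpendicular, so Area = ½·a·b = ½·11.1·16.3 = ½·180.93 = 90.465
(b) Hypotenuse c = √(a² + b²) = √(123.21 + 265.69) = √388.9 ≈ 19.7205
    Area = ½·c·h_c  ⇒  h_c = 2·Area/c = 180.93/19.7205 ≈ 9.17469

Area = 90.465, h_c = 9.175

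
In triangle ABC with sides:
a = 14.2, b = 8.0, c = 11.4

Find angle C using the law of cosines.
c² = a² + b² − 2ab·cos(C)  ⇒  cos(C) = (a² + b² − c²)/(2ab)
cos(C) = (14.2² + 8.0² − 11.4²)/(2·14.2·8.0) = (201.64 + 64 − 129.96)/227.2 = 135.68/227.2 ≈ 0.597183
C = arccos(0.597183) ≈ 53.3316°

C = 53.33°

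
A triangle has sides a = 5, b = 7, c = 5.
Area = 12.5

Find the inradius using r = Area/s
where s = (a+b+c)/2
s = (5 + 7 + 5)/2 = 17/2 = 8.5
r = Area/s = 12.5/8.5 ≈ 1.47059

r = 1.471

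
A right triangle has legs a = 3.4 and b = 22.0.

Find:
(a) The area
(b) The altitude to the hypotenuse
(a) The legs are perpendicular, so Area = ½·a·b = ½·3.4·22.0 = ½·74.8 = 37.4
(b) Hypotenuse c = √(a² + b²) = √(11.56 + 484) = √495.56 ≈ 22.2612
    Area = ½·c·h_c  ⇒  h_c = 2·Area/c = 74.8/22.2612 ≈ 3.36011

Area = 37.4, h_c = 3.36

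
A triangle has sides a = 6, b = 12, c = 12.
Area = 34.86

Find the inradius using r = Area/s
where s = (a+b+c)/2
s = (6 + 12 + 12)/2 = 30/2 = 15
r = Area/s = 34.86/15 ≈ 2.324

r = 2.324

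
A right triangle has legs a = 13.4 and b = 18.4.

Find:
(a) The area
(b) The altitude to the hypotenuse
(a) The legs are perpendicular, so Area = ½·a·b = ½·13.4·18.4 = ½·246.56 = 123.28
(b) Hypotenuse c = √(a² + b²) = √(179.56 + 338.56) = √518.12 ≈ 22.7622
    Area = ½·c·h_c  ⇒  h_c = 2·Area/c = 246.56/22.7622 ≈ 10.832

Area = 123.28, h_c = 10.83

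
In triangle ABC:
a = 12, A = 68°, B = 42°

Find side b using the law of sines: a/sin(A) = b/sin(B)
a/sin(A) = b/sin(B)  ⇒  b = a·sin(B)/sin(A) = 12·sin(42°)/sin(68°)
sin(42°) ≈ 0.669131, sin(68°) ≈ 0.927184
b ≈ 12·0.669131/0.927184 ≈ 8.02957/0.927184 ≈ 8.66017

b = 8.66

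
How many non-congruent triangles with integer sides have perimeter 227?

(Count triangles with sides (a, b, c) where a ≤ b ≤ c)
Let a ≤ b ≤ c with a + b + c = 227. The only binding inequality is a + b > c, i.e. 227 − c > c, so c < 227/2; and c ≥ 227/3 since c is the largest side.
So 76 ≤ c ≤ 113. For each c, b runs from ⌈(227 − c)/2⌉ up to c (then a = 227 − b − c satisfies 1 ≤ a ≤ b automatically), giving c − ⌈(227 − c)/2⌉ + 1 choices.
Summing over c: 1 + 3 + 4 + 6 + … + 55 + 57  (38 terms, c = 76, …, 113) = 1102
Check (closed form: nearest integer to p²/48 for even p, (p+3)²/48 for odd p): (227+3)²/48 = 230²/48 = 52900/48 ≈ 1102.08 → 1102

1102 triangles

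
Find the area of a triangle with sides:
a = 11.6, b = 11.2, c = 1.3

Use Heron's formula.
s = (11.6 + 11.2 + 1.3)/2 = 24.1/2 = 12.05
s − a = 0.45, s − b = 0.85, s − c = 10.75
s(s−a)(s−b)(s−c) = 12.05·0.45·0.85·10.75 ≈ 49.5481
Area = √49.5481 ≈ 7.03904

Area = 7.039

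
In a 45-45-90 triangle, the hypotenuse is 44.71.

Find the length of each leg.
In a 45-45-90 triangle hypotenuse = leg·√2, so leg = hypotenuse/√2.
Leg = 44.71/√2 ≈ 44.71/1.41421 ≈ 31.6147

Each leg = 31.61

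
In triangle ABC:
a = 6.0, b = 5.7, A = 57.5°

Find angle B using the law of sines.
a/sin(A) = b/sin(B)  ⇒  sin(B) = b·sin(A)/a = 5.7·sin(57.5°)/6.0
sin(57.5°) ≈ 0.843391
sin(B) ≈ 5.7·0.843391/6.0 ≈ 4.80733/6.0 ≈ 0.801222
B = arcsin(0.801222) ≈ 53.2469°
(Since b ≤ a we need B ≤ A, so the obtuse alternative 180° − 53.2469° ≈ 126.753° is rejected.)

B = 53.25°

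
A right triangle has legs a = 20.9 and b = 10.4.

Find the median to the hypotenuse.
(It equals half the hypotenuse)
Hypotenuse c = √(a² + b²) = √(436.81 + 108.16) = √544.97 ≈ 23.3446
Median to hypotenuse = c/2 ≈ 23.3446/2 ≈ 11.6723

Median = 11.67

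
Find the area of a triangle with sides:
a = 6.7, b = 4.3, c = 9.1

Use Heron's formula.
s = (6.7 + 4.3 + 9.1)/2 = 20.1/2 = 10.05
s − a = 3.35, s − b = 5.75, s − c = 0.95
s(s−a)(s−b)(s−c) = 10.05·3.35·5.75·0.95 ≈ 183.909
Area = √183.909 ≈ 13.5613

Area = 13.56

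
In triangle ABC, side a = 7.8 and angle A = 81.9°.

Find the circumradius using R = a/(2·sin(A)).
R = a/(2·sin(A)) = 7.8/(2·sin(81.9°))
sin(81.9°) ≈ 0.990024
R ≈ 7.8/(2·0.990024) = 7.8/1.98005 ≈ 3.9393

R = 3.939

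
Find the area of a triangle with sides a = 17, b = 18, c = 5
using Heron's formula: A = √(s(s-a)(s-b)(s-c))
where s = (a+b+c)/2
s = (17 + 18 + 5)/2 = 40/2 = 20
s − a = 3, s − b = 2, s − c = 15
s(s−a)(s−b)(s−c) = 20·3·2·15 = 1800
Area = √1800 ≈ 42.4264

s = 20.0, Area = 42.43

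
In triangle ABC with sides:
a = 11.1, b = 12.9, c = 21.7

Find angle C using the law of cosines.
c² = a² + b² − 2ab·cos(C)  ⇒  cos(C) = (a² + b² − c²)/(2ab)
cos(C) = (11.1² + 12.9² − 21.7²)/(2·11.1·12.9) = (123.21 + 166.41 − 470.89)/286.38 = -181.27/286.38 ≈ -0.63297
C = arccos(-0.63297) ≈ 129.27°

C = 129.3°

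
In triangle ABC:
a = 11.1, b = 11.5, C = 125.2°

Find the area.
Two sides and the included angle (SAS): A = ½·a·b·sin(C) = ½·11.1·11.5·sin(125.2°)
sin(125.2°) ≈ 0.817145
A ≈ ½·127.65·0.817145 = 63.825·0.817145 ≈ 52.1543

Area = 52.15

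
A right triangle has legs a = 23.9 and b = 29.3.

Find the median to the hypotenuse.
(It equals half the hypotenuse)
Hypotenuse c = √(a² + b²) = √(571.21 + 858.49) = √1429.7 ≈ 37.8114
Median to hypotenuse = c/2 ≈ 37.8114/2 ≈ 18.9057

Median = 18.91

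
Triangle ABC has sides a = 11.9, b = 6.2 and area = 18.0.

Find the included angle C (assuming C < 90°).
Area = ½·a·b·sin(C)  ⇒  sin(C) = 2·Area/(a·b) = 2·18.0/(11.9·6.2) = 36/73.78 ≈ 0.487937
C = arcsin(0.487937) ≈ 29.2051° (taking the acute solution since C < 90°)

C = 29.21°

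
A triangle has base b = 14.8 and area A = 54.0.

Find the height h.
A = ½·b·h  ⇒  h = 2A/b = 2·54.0/14.8 = 108/14.8 ≈ 7.2973

h = 7.297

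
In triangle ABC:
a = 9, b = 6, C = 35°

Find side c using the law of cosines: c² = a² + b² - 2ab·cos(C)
c² = 9² + 6² − 2·9·6·cos(35°)
cos(35°) ≈ 0.819152
c² ≈ 81 + 36 − 108·(0.819152) ≈ 117 − 88.4684 ≈ 28.5316
c ≈ √28.5316 ≈ 5.3415

c = 5.341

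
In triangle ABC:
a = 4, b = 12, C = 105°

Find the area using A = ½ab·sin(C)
A = ½·a·b·sin(C) = ½·4·12·sin(105°)
sin(105°) ≈ 0.965926
A ≈ ½·48·0.965926 = 24·0.965926 ≈ 23.1822

Area = 23.18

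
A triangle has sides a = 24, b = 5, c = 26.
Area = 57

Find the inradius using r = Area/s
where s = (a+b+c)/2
s = (24 + 5 + 26)/2 = 55/2 = 27.5
r = Area/s = 57/27.5 ≈ 2.07273

r = 2.073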